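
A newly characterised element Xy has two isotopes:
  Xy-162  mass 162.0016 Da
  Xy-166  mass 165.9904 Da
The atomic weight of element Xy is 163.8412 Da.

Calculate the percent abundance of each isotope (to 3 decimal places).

Xy-162: 53.881%, Xy-166: 46.119%

Let x be the fractional abundance of Xy-162; then Xy-166 has abundance 1 − x.
162.0016·x + 165.9904·(1 − x) = 163.8412
(162.0016 − 165.9904)·x = 163.8412 − 165.9904
x = -2.1492 / -3.9888 = 0.53881 → 53.881% Xy-162, 46.119% Xy-166.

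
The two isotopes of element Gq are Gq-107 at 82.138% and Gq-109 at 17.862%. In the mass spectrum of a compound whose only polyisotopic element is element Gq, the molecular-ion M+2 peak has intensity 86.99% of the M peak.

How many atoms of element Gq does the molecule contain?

4

With n Gq atoms, P(M+2)/P(M) = C(n,1)·p^(n−1)q / p^n = n·q/p = n · 0.17862/0.82138.
n = 0.8699 × 0.82138/0.17862 = 4.00 ≈ 4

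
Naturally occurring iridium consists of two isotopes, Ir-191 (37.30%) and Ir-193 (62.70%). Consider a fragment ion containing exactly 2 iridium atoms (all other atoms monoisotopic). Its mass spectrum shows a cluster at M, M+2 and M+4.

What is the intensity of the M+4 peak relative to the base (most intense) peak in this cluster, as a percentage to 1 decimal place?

84.0%

Binomial terms of (0.3730 + 0.6270)^2: M 0.1391, M+2 0.4677, M+4 0.3931 → M+2 is the base peak.
P(M+2) = C(2,1) × 0.3730^1 × 0.6270^1 = 2 × 0.3730 × 0.6270 = 0.467742 (base)
P(M+4) = C(2,2) × 0.3730^0 × 0.6270^2 = 1 × 1.0000 × 0.393129 = 0.393129
Relative intensity = 0.393129 / 0.467742 × 100 = 84.0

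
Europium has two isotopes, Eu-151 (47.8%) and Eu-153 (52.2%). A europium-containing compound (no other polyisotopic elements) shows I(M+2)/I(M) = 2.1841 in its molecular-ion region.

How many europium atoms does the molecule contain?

2

For n independent Eu atoms, I(M+2)/I(M) = n · (abundance Eu-153) / (abundance Eu-151) = n · 0.522/0.478.
n = 2.1841 × 0.478/0.522 = 2.00 ≈ 2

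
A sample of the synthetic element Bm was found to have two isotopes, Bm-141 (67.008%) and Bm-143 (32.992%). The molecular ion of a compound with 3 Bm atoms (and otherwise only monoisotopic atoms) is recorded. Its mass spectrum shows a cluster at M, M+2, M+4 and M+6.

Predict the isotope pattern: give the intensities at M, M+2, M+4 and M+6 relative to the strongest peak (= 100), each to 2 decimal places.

67.70 : 100.00 : 49.24 : 8.08

Expanding (0.67008 + 0.32992)^3:
P(M) = 0.67008^3 = 0.300871
P(M+2) = 3 × 0.67008^2 × 0.32992^1 = 0.444409
P(M+4) = 3 × 0.67008^1 × 0.32992^2 = 0.218809
P(M+6) = 0.32992^3 = 0.035911
The M+2 peak is largest (0.444409); scaling to 100 gives 67.70 : 100.00 : 49.24 : 8.08.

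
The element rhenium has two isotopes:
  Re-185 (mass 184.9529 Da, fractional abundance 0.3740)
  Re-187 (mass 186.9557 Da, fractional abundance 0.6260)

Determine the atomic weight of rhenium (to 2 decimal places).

186.21 Da

Ar = Σ fᵢ·mᵢ = 0.3740 × 184.9529 + 0.6260 × 186.9557
= 69.17238 + 117.03427 = 186.20665 Da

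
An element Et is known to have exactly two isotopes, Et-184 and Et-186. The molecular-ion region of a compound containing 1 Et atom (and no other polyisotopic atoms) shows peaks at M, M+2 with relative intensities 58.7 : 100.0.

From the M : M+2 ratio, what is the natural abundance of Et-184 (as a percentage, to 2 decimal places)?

36.99%

Let p = fractional abundance of Et-184. I(M+2)/I(M) = [C(1,1)·p^0·(1−p)] / p^1 = 1·(1−p)/p = 100.0/58.7 = 1.7036
(1−p)/p = 1.7036/1 = 1.7036  ⇒  p = 1/(1 + 1.7036) = 0.3699
Et-184: 36.99%, Et-186: 63.01%.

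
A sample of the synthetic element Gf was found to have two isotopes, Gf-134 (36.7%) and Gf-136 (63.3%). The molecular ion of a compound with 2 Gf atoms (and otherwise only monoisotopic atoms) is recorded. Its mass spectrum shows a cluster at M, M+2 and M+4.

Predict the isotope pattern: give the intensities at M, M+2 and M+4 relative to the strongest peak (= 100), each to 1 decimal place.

Each Gf atom is independently Gf-134 (p = 0.367) or Gf-136 (q = 0.633); the cluster is the binomial expansion (p + q)^2.
P(M) = 0.367^2 = 0.134689
P(M+2) = 2 × 0.367^1 × 0.633^1 = 0.464622
P(M+4) = 0.633^2 = 0.400689
The M+2 peak is largest (0.464622); scaling to 100 gives 29.0 : 100.0 : 86.2.

29.0 : 100.0 : 86.2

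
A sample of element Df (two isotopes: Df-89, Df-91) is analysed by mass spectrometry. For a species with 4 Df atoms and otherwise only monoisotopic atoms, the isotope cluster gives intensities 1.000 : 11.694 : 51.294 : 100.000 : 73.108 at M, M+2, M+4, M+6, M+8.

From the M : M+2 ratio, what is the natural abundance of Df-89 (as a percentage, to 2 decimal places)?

Let p = fractional abundance of Df-89. I(M+2)/I(M) = [C(4,1)·p^3·(1−p)] / p^4 = 4·(1−p)/p = 11.694/1.000 = 11.6940
(1−p)/p = 11.6940/4 = 2.9235  ⇒  p = 1/(1 + 2.9235) = 0.2549
Df-89: 25.49%, Df-91: 74.51%.

25.49%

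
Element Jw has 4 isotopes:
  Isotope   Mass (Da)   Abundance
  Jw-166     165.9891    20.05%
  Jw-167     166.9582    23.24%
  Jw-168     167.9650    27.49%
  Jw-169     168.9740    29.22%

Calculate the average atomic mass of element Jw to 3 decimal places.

167.630 Da

Ar = Σ fᵢ·mᵢ = 0.2005 × 165.9891 + 0.2324 × 166.9582 + 0.2749 × 167.9650 + 0.2922 × 168.9740
= 33.28081 + 38.80109 + 46.17358 + 49.37420 = 167.62968 Da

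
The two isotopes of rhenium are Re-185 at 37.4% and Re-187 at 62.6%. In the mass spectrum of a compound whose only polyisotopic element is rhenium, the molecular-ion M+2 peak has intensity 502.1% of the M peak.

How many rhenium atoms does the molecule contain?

For n independent Re atoms, I(M+2)/I(M) = n · (abundance Re-187) / (abundance Re-185) = n · 0.626/0.374.
n = 5.021 × 0.374/0.626 = 3.00 ≈ 3

3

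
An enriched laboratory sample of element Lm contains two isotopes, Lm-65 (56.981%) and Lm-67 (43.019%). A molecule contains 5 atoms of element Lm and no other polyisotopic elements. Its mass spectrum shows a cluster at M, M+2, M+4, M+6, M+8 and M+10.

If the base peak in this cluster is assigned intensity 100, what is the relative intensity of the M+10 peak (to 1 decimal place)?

(0.56981 + 0.43019)^5 gives M 0.0601, M+2 0.2268, M+4 0.3424, M+6 0.2585, M+8 0.0976, M+10 0.0147; the largest is M+4.
P(M+4) = C(5,2) × 0.56981^3 × 0.43019^2 = 10 × 0.18500787 × 0.18506344 = 0.342382 (base)
P(M+10) = C(5,5) × 0.56981^0 × 0.43019^5 = 1 × 1.0000 × 0.01473335 = 0.014733
Relative intensity = 0.014733 / 0.342382 × 100 = 4.3

4.3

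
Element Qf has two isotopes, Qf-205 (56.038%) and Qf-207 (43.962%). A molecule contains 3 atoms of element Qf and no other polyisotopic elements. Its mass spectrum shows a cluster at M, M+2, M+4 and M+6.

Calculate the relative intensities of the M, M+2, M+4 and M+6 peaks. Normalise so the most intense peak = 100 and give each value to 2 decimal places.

Expanding (0.56038 + 0.43962)^3:
P(M) = 0.56038^3 = 0.175974
P(M+2) = 3 × 0.56038^2 × 0.43962^1 = 0.414156
P(M+4) = 3 × 0.56038^1 × 0.43962^2 = 0.324907
P(M+6) = 0.43962^3 = 0.084963
The M+2 peak is largest (0.414156); scaling to 100 gives 42.49 : 100.00 : 78.45 : 20.51.

42.49 : 100.00 : 78.45 : 20.51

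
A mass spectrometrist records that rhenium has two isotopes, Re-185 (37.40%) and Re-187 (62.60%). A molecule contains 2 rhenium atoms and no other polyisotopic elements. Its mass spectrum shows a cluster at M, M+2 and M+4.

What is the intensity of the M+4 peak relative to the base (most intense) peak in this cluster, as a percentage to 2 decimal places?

83.69%

(0.3740 + 0.6260)^2 gives M 0.1399, M+2 0.4682, M+4 0.3919; the largest is M+2.
P(M+2) = C(2,1) × 0.3740^1 × 0.6260^1 = 2 × 0.3740 × 0.6260 = 0.468248 (base)
P(M+4) = C(2,2) × 0.3740^0 × 0.6260^2 = 1 × 1.0000 × 0.391876 = 0.391876
Relative intensity = 0.391876 / 0.468248 × 100 = 83.69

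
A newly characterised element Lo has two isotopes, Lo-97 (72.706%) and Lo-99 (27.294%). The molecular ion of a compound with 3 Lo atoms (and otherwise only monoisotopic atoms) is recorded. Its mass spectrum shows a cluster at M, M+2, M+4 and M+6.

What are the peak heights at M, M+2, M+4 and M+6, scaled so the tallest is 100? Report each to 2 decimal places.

88.79 : 100.00 : 37.54 : 4.70

Each Lo atom is independently Lo-97 (p = 0.72706) or Lo-99 (q = 0.27294); the cluster is the binomial expansion (p + q)^3.
P(M) = 0.72706^3 = 0.384336
P(M+2) = 3 × 0.72706^2 × 0.27294^1 = 0.432842
P(M+4) = 3 × 0.72706^1 × 0.27294^2 = 0.162490
P(M+6) = 0.27294^3 = 0.020333
The M+2 peak is largest (0.432842); scaling to 100 gives 88.79 : 100.00 : 37.54 : 4.70.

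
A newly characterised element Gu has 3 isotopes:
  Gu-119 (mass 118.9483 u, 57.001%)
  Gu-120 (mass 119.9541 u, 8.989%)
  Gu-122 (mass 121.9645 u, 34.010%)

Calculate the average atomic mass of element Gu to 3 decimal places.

120.065 u

Average mass = Σ (abundance × isotope mass) = 0.57001 × 118.9483 + 0.08989 × 119.9541 + 0.34010 × 121.9645
= 67.80172 + 10.78267 + 41.48013 = 120.06452 u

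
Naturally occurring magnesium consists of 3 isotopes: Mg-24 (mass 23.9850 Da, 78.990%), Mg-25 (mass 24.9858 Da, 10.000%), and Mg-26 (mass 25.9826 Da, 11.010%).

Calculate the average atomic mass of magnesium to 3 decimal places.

Average mass = Σ (abundance × isotope mass) = 0.78990 × 23.9850 + 0.10000 × 24.9858 + 0.11010 × 25.9826
= 18.94575 + 2.49858 + 2.86068 = 24.30501 Da

24.305 Da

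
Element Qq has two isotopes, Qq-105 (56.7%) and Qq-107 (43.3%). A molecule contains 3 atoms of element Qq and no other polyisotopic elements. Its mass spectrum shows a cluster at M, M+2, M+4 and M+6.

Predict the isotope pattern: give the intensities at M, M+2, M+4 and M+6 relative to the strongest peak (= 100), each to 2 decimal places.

43.65 : 100.00 : 76.37 : 19.44

Expanding (0.567 + 0.433)^3:
P(M) = 0.567^3 = 0.182284
P(M+2) = 3 × 0.567^2 × 0.433^1 = 0.417614
P(M+4) = 3 × 0.567^1 × 0.433^2 = 0.318919
P(M+6) = 0.433^3 = 0.081183
The M+2 peak is largest (0.417614); scaling to 100 gives 43.65 : 100.00 : 76.37 : 19.44.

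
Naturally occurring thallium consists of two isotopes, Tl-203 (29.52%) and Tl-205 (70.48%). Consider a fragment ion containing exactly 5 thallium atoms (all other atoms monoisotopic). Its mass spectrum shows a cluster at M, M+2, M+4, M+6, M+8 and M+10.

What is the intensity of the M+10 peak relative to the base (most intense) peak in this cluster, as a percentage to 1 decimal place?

Term probabilities: M 0.0022, M+2 0.0268, M+4 0.1278, M+6 0.3051, M+8 0.3642, M+10 0.1739. Base peak = M+8.
P(M+8) = C(5,4) × 0.2952^1 × 0.7048^4 = 5 × 0.2952 × 0.24675365 = 0.364208 (base)
P(M+10) = C(5,5) × 0.2952^0 × 0.7048^5 = 1 × 1.0000 × 0.17391197 = 0.173912
Relative intensity = 0.173912 / 0.364208 × 100 = 47.8

47.8%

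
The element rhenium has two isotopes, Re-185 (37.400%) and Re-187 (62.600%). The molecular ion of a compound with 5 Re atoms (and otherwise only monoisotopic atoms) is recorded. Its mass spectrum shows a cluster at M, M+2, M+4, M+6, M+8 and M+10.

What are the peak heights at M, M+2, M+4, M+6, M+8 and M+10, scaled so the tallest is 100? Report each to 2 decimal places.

Each Re atom is independently Re-185 (p = 0.37400) or Re-187 (q = 0.62600); the cluster is the binomial expansion (p + q)^5.
P(M) = 0.37400^5 = 0.007317
P(M+2) = 5 × 0.37400^4 × 0.62600^1 = 0.061239
P(M+4) = 10 × 0.37400^3 × 0.62600^2 = 0.205005
P(M+6) = 10 × 0.37400^2 × 0.62600^3 = 0.343136
P(M+8) = 5 × 0.37400^1 × 0.62600^4 = 0.287170
P(M+10) = 0.62600^5 = 0.096133
The M+6 peak is largest (0.343136); scaling to 100 gives 2.13 : 17.85 : 59.74 : 100.00 : 83.69 : 28.02.

2.13 : 17.85 : 59.74 : 100.00 : 83.69 : 28.02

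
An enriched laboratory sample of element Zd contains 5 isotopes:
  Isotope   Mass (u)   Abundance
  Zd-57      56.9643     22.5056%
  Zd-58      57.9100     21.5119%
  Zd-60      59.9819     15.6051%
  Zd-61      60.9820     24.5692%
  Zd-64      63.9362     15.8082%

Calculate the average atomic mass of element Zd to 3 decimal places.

59.728 u

Weight each isotope mass by its fractional abundance: 0.225056 × 56.9643 + 0.215119 × 57.9100 + 0.156051 × 59.9819 + 0.245692 × 60.9820 + 0.158082 × 63.9362
= 12.82016 + 12.45754 + 9.36024 + 14.98279 + 10.10716 = 59.72789 u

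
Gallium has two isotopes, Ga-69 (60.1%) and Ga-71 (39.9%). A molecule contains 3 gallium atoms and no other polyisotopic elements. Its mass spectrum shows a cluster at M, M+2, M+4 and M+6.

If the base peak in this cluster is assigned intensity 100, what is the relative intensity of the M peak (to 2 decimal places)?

50.21

(0.601 + 0.399)^3 gives M 0.2171, M+2 0.4324, M+4 0.2870, M+6 0.0635; the largest is M+2.
P(M+2) = C(3,1) × 0.601^2 × 0.399^1 = 3 × 0.361201 × 0.3990 = 0.432358 (base)
P(M) = C(3,0) × 0.601^3 × 0.399^0 = 1 × 0.2170818 × 1.0000 = 0.217082
Relative intensity = 0.217082 / 0.432358 × 100 = 50.21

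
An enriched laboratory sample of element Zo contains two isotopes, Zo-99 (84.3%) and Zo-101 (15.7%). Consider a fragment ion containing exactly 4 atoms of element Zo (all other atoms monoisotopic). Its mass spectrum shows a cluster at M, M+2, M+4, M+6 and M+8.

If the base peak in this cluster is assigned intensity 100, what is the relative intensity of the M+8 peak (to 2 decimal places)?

Term probabilities: M 0.5050, M+2 0.3762, M+4 0.1051, M+6 0.0130, M+8 0.0006. Base peak = M.
P(M) = C(4,0) × 0.843^4 × 0.157^0 = 1 × 0.505022 × 1.0000 = 0.505022 (base)
P(M+8) = C(4,4) × 0.843^0 × 0.157^4 = 1 × 1.0000 × 0.00060757 = 0.000608
Relative intensity = 0.000608 / 0.505022 × 100 = 0.12

0.12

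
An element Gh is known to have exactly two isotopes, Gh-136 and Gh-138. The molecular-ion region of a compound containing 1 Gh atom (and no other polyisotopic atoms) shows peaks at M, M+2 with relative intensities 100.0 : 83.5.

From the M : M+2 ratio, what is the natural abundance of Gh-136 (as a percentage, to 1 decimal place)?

Let p = fractional abundance of Gh-136. I(M+2)/I(M) = [C(1,1)·p^0·(1−p)] / p^1 = 1·(1−p)/p = 83.5/100.0 = 0.8350
(1−p)/p = 0.8350/1 = 0.8350  ⇒  p = 1/(1 + 0.8350) = 0.5450
Gh-136: 54.5%, Gh-138: 45.5%.

54.5%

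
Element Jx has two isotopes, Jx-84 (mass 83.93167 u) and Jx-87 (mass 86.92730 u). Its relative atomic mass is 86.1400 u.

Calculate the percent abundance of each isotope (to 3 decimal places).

Jx-84: 26.282%, Jx-87: 73.718%

Writing the weighted mean with unknown fraction x of Jx-84:
83.93167·x + 86.92730·(1 − x) = 86.1400
(83.93167 − 86.92730)·x = 86.1400 − 86.92730
x = -0.78730 / -2.99563 = 0.26282 → 26.282% Jx-84, 73.718% Jx-87.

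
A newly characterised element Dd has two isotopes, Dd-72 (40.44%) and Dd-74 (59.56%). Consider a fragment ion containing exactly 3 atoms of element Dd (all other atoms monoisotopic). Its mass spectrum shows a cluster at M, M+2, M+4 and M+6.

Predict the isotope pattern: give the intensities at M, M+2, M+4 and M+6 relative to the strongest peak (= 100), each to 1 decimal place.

Expanding (0.4044 + 0.5956)^3:
P(M) = 0.4044^3 = 0.066135
P(M+2) = 3 × 0.4044^2 × 0.5956^1 = 0.292212
P(M+4) = 3 × 0.4044^1 × 0.5956^2 = 0.430370
P(M+6) = 0.5956^3 = 0.211283
The M+4 peak is largest (0.430370); scaling to 100 gives 15.4 : 67.9 : 100.0 : 49.1.

15.4 : 67.9 : 100.0 : 49.1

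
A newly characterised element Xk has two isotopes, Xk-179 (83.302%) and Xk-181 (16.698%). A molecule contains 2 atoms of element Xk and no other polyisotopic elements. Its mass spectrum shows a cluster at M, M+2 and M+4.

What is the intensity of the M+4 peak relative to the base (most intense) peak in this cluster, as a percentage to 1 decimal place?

4.0%

Term probabilities: M 0.6939, M+2 0.2782, M+4 0.0279. Base peak = M.
P(M) = C(2,0) × 0.83302^2 × 0.16698^0 = 1 × 0.69392232 × 1.0000 = 0.693922 (base)
P(M+4) = C(2,2) × 0.83302^0 × 0.16698^2 = 1 × 1.0000 × 0.02788232 = 0.027882
Relative intensity = 0.027882 / 0.693922 × 100 = 4.0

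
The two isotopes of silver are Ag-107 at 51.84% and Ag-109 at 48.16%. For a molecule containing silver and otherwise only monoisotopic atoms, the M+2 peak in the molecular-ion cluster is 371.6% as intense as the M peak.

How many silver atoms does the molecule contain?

For n independent Ag atoms, I(M+2)/I(M) = n · (abundance Ag-109) / (abundance Ag-107) = n · 0.4816/0.5184.
n = 3.716 × 0.5184/0.4816 = 4.00 ≈ 4

4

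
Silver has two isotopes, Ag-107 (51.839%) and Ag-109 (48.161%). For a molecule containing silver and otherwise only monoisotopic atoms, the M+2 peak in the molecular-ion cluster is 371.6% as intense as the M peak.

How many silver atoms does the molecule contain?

The M+2/M ratio from n Ag atoms is n · q/p = n · 0.48161/0.51839.
n = 3.716 × 0.51839/0.48161 = 4.00 ≈ 4

4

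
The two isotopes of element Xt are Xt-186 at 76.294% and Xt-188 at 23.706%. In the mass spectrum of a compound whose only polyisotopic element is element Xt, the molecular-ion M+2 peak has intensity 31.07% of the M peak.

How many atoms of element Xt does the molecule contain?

1

The M+2/M ratio from n Xt atoms is n · q/p = n · 0.23706/0.76294.
n = 0.3107 × 0.76294/0.23706 = 1.00 ≈ 1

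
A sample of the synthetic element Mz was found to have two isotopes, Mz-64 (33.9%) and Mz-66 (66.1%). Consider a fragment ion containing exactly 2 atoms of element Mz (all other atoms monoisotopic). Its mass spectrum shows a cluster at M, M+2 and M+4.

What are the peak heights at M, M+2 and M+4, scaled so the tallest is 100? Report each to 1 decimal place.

25.6 : 100.0 : 97.5

Expanding (0.339 + 0.661)^2:
P(M) = 0.339^2 = 0.114921
P(M+2) = 2 × 0.339^1 × 0.661^1 = 0.448158
P(M+4) = 0.661^2 = 0.436921
The M+2 peak is largest (0.448158); scaling to 100 gives 25.6 : 100.0 : 97.5.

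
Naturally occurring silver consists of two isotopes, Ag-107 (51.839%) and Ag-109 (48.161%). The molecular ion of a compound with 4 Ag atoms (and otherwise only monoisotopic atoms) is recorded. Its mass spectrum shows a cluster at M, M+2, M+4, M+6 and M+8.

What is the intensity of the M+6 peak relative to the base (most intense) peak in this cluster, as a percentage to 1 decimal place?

Term probabilities: M 0.0722, M+2 0.2684, M+4 0.3740, M+6 0.2316, M+8 0.0538. Base peak = M+4.
P(M+4) = C(4,2) × 0.51839^2 × 0.48161^2 = 6 × 0.26872819 × 0.23194819 = 0.373986 (base)
P(M+6) = C(4,3) × 0.51839^1 × 0.48161^3 = 4 × 0.51839 × 0.11170857 = 0.231634
Relative intensity = 0.231634 / 0.373986 × 100 = 61.9

61.9%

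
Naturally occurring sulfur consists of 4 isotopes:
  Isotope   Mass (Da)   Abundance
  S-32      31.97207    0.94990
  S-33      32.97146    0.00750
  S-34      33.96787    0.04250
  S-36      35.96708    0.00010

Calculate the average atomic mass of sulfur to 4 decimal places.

32.0648 Da

Weight each isotope mass by its fractional abundance: 0.94990 × 31.97207 + 0.00750 × 32.97146 + 0.04250 × 33.96787 + 0.00010 × 35.96708
= 30.370269 + 0.247286 + 1.443634 + 0.003597 = 32.064786 Da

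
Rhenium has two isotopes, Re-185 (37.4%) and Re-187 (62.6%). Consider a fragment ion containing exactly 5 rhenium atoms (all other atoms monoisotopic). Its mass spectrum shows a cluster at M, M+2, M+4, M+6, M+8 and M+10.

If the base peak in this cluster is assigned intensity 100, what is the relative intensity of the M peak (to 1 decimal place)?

Term probabilities: M 0.0073, M+2 0.0612, M+4 0.2050, M+6 0.3431, M+8 0.2872, M+10 0.0961. Base peak = M+6.
P(M+6) = C(5,3) × 0.374^2 × 0.626^3 = 10 × 0.139876 × 0.24531438 = 0.343136 (base)
P(M) = C(5,0) × 0.374^5 × 0.626^0 = 1 × 0.00731742 × 1.0000 = 0.007317
Relative intensity = 0.007317 / 0.343136 × 100 = 2.1

2.1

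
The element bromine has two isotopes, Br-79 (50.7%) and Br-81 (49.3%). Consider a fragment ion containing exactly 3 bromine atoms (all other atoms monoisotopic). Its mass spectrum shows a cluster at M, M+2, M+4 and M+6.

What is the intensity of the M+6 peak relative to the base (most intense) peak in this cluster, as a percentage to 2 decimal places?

Binomial terms of (0.507 + 0.493)^3: M 0.1303, M+2 0.3802, M+4 0.3697, M+6 0.1198 → M+2 is the base peak.
P(M+2) = C(3,1) × 0.507^2 × 0.493^1 = 3 × 0.257049 × 0.4930 = 0.380175 (base)
P(M+6) = C(3,3) × 0.507^0 × 0.493^3 = 1 × 1.0000 × 0.11982316 = 0.119823
Relative intensity = 0.119823 / 0.380175 × 100 = 31.52

31.52%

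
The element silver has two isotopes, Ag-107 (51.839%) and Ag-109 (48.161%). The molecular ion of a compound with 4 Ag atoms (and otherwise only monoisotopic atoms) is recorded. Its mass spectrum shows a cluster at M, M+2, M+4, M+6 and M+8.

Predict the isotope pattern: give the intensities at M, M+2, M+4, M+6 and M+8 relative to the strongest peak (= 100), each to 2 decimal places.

19.31 : 71.76 : 100.00 : 61.94 : 14.39

The 4 Ag atoms are independent, so intensities follow the terms of (0.51839 + 0.48161)^4.
P(M) = 0.51839^4 = 0.072215
P(M+2) = 4 × 0.51839^3 × 0.48161^1 = 0.268365
P(M+4) = 6 × 0.51839^2 × 0.48161^2 = 0.373986
P(M+6) = 4 × 0.51839^1 × 0.48161^3 = 0.231634
P(M+8) = 0.48161^4 = 0.053800
The M+4 peak is largest (0.373986); scaling to 100 gives 19.31 : 71.76 : 100.00 : 61.94 : 14.39.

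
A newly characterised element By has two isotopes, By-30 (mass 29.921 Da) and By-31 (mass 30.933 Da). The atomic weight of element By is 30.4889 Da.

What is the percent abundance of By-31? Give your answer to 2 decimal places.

With x = fraction of By-30 (so By-31 is 1 − x):
29.921·x + 30.933·(1 − x) = 30.4889
(29.921 − 30.933)·x = 30.4889 − 30.933
x = -0.4441 / -1.012 = 0.43883 → 43.88% By-30, 56.12% By-31.

56.12%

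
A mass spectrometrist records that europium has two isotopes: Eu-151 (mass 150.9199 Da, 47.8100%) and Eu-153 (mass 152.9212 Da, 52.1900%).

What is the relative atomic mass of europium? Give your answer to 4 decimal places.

151.9644 Da

Ar = Σ fᵢ·mᵢ = 0.478100 × 150.9199 + 0.521900 × 152.9212
= 72.15480 + 79.80957 = 151.96437 Da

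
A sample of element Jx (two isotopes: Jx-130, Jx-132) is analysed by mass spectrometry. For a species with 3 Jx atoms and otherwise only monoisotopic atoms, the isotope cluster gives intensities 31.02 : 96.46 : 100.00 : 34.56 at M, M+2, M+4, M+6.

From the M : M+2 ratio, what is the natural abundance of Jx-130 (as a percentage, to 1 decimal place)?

If p is the fraction of Jx that is Jx-130, then I(M+2)/I(M) = [C(3,1)·p^2·(1−p)] / p^3 = 3·(1−p)/p = 96.46/31.02 = 3.1096
(1−p)/p = 3.1096/3 = 1.0365  ⇒  p = 1/(1 + 1.0365) = 0.4910
Jx-130: 49.1%, Jx-132: 50.9%.

49.1%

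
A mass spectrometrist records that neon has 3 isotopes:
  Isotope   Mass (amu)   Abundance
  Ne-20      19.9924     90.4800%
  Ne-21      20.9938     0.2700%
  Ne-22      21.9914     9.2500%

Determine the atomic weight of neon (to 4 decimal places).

The abundance-weighted mean is 0.904800 × 19.9924 + 0.002700 × 20.9938 + 0.092500 × 21.9914
= 18.08912 + 0.05668 + 2.03420 = 20.18000 amu

20.1800 amu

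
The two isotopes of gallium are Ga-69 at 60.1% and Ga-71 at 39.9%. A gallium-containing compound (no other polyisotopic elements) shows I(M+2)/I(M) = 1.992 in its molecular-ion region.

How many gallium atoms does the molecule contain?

With n Ga atoms, P(M+2)/P(M) = C(n,1)·p^(n−1)q / p^n = n·q/p = n · 0.399/0.601.
n = 1.992 × 0.601/0.399 = 3.00 ≈ 3

3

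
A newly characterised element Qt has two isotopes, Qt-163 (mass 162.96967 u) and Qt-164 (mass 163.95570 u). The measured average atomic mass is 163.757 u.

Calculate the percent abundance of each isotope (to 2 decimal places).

Qt-163: 20.15%, Qt-164: 79.85%

With x = fraction of Qt-163 (so Qt-164 is 1 − x):
162.96967·x + 163.95570·(1 − x) = 163.757
(162.96967 − 163.95570)·x = 163.757 − 163.95570
x = -0.19870 / -0.98603 = 0.20152 → 20.15% Qt-163, 79.85% Qt-164.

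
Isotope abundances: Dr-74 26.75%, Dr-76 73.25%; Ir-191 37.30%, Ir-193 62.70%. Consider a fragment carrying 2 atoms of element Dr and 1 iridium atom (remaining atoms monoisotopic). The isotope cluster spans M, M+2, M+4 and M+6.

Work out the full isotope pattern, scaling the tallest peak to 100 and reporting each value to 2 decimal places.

5.99 : 42.85 : 100.00 : 75.46

Element Dr pattern (n=2): 0.07155625 : 0.3918875 : 0.53655625
Iridium pattern (n=1): 0.3730 : 0.6270
Convolve the two distributions (both contribute in 2-u steps):
  M: 0.07155625×0.3730 = 0.026690
  M+2: 0.07155625×0.6270 + 0.3918875×0.3730 = 0.191040
  M+4: 0.3918875×0.6270 + 0.53655625×0.3730 = 0.445849
  M+6: 0.53655625×0.6270 = 0.336421
Scale to base peak (0.445849) = 100: 5.99 : 42.85 : 100.00 : 75.46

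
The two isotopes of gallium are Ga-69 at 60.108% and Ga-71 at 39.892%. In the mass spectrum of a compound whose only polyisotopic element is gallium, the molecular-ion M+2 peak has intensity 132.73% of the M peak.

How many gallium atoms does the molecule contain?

For n independent Ga atoms, I(M+2)/I(M) = n · (abundance Ga-71) / (abundance Ga-69) = n · 0.39892/0.60108.
n = 1.3273 × 0.60108/0.39892 = 2.00 ≈ 2

2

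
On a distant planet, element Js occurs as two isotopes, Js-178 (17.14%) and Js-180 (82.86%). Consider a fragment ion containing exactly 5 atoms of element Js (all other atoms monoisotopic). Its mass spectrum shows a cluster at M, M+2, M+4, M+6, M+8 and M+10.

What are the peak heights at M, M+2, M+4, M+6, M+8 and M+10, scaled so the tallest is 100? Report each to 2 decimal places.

Each Js atom is independently Js-178 (p = 0.1714) or Js-180 (q = 0.8286); the cluster is the binomial expansion (p + q)^5.
P(M) = 0.1714^5 = 0.000148
P(M+2) = 5 × 0.1714^4 × 0.8286^1 = 0.003576
P(M+4) = 10 × 0.1714^3 × 0.8286^2 = 0.034572
P(M+6) = 10 × 0.1714^2 × 0.8286^3 = 0.167131
P(M+8) = 5 × 0.1714^1 × 0.8286^4 = 0.403981
P(M+10) = 0.8286^5 = 0.390593
The M+8 peak is largest (0.403981); scaling to 100 gives 0.04 : 0.89 : 8.56 : 41.37 : 100.00 : 96.69.

0.04 : 0.89 : 8.56 : 41.37 : 100.00 : 96.69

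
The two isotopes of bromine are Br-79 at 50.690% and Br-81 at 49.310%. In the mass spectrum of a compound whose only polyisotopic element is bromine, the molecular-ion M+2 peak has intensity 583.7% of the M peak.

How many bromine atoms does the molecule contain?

6

For n independent Br atoms, I(M+2)/I(M) = n · (abundance Br-81) / (abundance Br-79) = n · 0.49310/0.50690.
n = 5.837 × 0.50690/0.49310 = 6.00 ≈ 6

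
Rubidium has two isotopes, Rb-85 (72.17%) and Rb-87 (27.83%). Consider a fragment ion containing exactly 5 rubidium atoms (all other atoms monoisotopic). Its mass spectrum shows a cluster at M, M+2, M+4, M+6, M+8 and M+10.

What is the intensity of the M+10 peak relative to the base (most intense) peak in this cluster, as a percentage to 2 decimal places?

Binomial terms of (0.7217 + 0.2783)^5: M 0.1958, M+2 0.3775, M+4 0.2911, M+6 0.1123, M+8 0.0216, M+10 0.0017 → M+2 is the base peak.
P(M+2) = C(5,1) × 0.7217^4 × 0.2783^1 = 5 × 0.27128565 × 0.2783 = 0.377494 (base)
P(M+10) = C(5,5) × 0.7217^0 × 0.2783^5 = 1 × 1.0000 × 0.00166942 = 0.001669
Relative intensity = 0.001669 / 0.377494 × 100 = 0.44

0.44%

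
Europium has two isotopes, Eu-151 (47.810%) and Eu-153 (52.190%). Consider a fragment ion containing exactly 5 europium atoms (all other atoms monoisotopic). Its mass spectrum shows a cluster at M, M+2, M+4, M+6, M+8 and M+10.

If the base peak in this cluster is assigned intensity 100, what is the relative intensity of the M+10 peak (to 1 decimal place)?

11.9

(0.47810 + 0.52190)^5 gives M 0.0250, M+2 0.1363, M+4 0.2977, M+6 0.3249, M+8 0.1774, M+10 0.0387; the largest is M+6.
P(M+6) = C(5,3) × 0.47810^2 × 0.52190^3 = 10 × 0.22857961 × 0.14215492 = 0.324937 (base)
P(M+10) = C(5,5) × 0.47810^0 × 0.52190^5 = 1 × 1.0000 × 0.0387201 = 0.038720
Relative intensity = 0.038720 / 0.324937 × 100 = 11.9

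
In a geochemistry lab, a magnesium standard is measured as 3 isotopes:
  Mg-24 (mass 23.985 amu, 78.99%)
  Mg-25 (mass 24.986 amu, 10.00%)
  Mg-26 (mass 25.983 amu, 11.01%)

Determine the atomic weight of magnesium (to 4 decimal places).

24.3051 amu

The abundance-weighted mean is 0.7899 × 23.985 + 0.1000 × 24.986 + 0.1101 × 25.983
= 18.94575 + 2.49860 + 2.86073 = 24.30508 amu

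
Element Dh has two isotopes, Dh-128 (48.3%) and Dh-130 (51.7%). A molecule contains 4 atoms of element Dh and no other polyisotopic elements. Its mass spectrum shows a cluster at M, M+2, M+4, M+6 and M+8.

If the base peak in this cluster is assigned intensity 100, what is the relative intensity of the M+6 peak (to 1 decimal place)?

71.4

Binomial terms of (0.483 + 0.517)^4: M 0.0544, M+2 0.2330, M+4 0.3741, M+6 0.2670, M+8 0.0714 → M+4 is the base peak.
P(M+4) = C(4,2) × 0.483^2 × 0.517^2 = 6 × 0.233289 × 0.267289 = 0.374134 (base)
P(M+6) = C(4,3) × 0.483^1 × 0.517^3 = 4 × 0.4830 × 0.13818841 = 0.266980
Relative intensity = 0.266980 / 0.374134 × 100 = 71.4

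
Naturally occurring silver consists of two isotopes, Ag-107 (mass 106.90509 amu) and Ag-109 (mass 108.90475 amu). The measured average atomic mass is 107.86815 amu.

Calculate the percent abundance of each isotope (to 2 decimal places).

Ag-107: 51.84%, Ag-109: 48.16%

Let x be the fractional abundance of Ag-107; then Ag-109 has abundance 1 − x.
106.90509·x + 108.90475·(1 − x) = 107.86815
(106.90509 − 108.90475)·x = 107.86815 − 108.90475
x = -1.03660 / -1.99966 = 0.51839 → 51.84% Ag-107, 48.16% Ag-109.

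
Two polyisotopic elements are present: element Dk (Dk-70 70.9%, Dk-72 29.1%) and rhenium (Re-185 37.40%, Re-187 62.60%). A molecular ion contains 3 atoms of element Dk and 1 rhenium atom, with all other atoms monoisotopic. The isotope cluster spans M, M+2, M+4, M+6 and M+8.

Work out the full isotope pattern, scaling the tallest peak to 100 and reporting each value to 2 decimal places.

34.42 : 100.00 : 88.34 : 31.50 : 3.98

Element Dk pattern (n=3): 0.35640083 : 0.43884051 : 0.18011649 : 0.02464217
Rhenium pattern (n=1): 0.3740 : 0.6260
Convolve the two distributions (both contribute in 2-u steps):
  M: 0.35640083×0.3740 = 0.133294
  M+2: 0.35640083×0.6260 + 0.43884051×0.3740 = 0.387233
  M+4: 0.43884051×0.6260 + 0.18011649×0.3740 = 0.342078
  M+6: 0.18011649×0.6260 + 0.02464217×0.3740 = 0.121969
  M+8: 0.02464217×0.6260 = 0.015426
Scale to base peak (0.387233) = 100: 34.42 : 100.00 : 88.34 : 31.50 : 3.98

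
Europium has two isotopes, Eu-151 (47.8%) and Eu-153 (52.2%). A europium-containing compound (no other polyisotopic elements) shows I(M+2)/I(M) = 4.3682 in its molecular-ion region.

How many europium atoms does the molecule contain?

With n Eu atoms, P(M+2)/P(M) = C(n,1)·p^(n−1)q / p^n = n·q/p = n · 0.522/0.478.
n = 4.3682 × 0.478/0.522 = 4.00 ≈ 4

4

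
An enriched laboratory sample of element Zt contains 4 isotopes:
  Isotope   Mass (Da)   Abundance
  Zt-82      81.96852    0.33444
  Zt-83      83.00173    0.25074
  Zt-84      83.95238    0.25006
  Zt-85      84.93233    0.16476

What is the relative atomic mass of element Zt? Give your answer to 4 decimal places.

83.2120 Da

Average mass = Σ (abundance × isotope mass) = 0.33444 × 81.96852 + 0.25074 × 83.00173 + 0.25006 × 83.95238 + 0.16476 × 84.93233
= 27.413552 + 20.811854 + 20.993132 + 13.993451 = 83.211989 Da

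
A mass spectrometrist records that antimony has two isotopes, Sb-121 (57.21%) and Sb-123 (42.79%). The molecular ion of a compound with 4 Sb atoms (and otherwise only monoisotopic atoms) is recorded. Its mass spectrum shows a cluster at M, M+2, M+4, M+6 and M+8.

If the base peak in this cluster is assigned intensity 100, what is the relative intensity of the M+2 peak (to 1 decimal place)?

Term probabilities: M 0.1071, M+2 0.3205, M+4 0.3596, M+6 0.1793, M+8 0.0335. Base peak = M+4.
P(M+4) = C(4,2) × 0.5721^2 × 0.4279^2 = 6 × 0.32729841 × 0.18309841 = 0.359567 (base)
P(M+2) = C(4,1) × 0.5721^3 × 0.4279^1 = 4 × 0.18724742 × 0.4279 = 0.320493
Relative intensity = 0.320493 / 0.359567 × 100 = 89.1

89.1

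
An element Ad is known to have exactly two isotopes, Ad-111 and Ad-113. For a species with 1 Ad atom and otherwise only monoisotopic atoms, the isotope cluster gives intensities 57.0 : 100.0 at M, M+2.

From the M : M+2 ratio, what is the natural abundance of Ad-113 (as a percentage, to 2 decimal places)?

Let p = fractional abundance of Ad-111. I(M+2)/I(M) = [C(1,1)·p^0·(1−p)] / p^1 = 1·(1−p)/p = 100.0/57.0 = 1.7544
(1−p)/p = 1.7544/1 = 1.7544  ⇒  p = 1/(1 + 1.7544) = 0.3631
Ad-111: 36.31%, Ad-113: 63.69%.

63.69%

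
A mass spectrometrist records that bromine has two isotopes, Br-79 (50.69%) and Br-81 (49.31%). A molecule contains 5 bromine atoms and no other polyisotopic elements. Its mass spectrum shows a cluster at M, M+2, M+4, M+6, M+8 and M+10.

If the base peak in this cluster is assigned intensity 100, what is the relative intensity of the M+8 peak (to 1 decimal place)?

Binomial terms of (0.5069 + 0.4931)^5: M 0.0335, M+2 0.1628, M+4 0.3167, M+6 0.3081, M+8 0.1498, M+10 0.0292 → M+4 is the base peak.
P(M+4) = C(5,2) × 0.5069^3 × 0.4931^2 = 10 × 0.13024674 × 0.24314761 = 0.316692 (base)
P(M+8) = C(5,4) × 0.5069^1 × 0.4931^4 = 5 × 0.5069 × 0.05912076 = 0.149842
Relative intensity = 0.149842 / 0.316692 × 100 = 47.3

47.3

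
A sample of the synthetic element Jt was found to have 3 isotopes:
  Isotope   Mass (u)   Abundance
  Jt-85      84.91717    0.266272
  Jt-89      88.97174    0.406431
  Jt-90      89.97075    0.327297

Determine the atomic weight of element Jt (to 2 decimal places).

Ar = Σ fᵢ·mᵢ = 0.266272 × 84.91717 + 0.406431 × 88.97174 + 0.327297 × 89.97075
= 22.611065 + 36.160873 + 29.447157 = 88.219095 u

88.22 u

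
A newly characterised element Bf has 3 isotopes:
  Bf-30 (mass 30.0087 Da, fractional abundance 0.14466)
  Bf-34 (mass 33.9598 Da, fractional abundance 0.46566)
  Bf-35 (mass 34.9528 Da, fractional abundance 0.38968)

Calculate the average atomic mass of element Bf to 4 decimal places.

33.7752 Da

Ar = Σ fᵢ·mᵢ = 0.14466 × 30.0087 + 0.46566 × 33.9598 + 0.38968 × 34.9528
= 4.34106 + 15.81372 + 13.62041 = 33.77519 Da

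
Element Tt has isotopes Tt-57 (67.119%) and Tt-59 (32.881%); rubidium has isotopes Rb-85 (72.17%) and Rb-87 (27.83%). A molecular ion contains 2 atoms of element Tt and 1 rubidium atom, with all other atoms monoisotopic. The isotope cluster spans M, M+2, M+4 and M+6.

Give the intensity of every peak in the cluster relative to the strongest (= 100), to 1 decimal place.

Element Tt pattern (n=2): 0.45049602 : 0.44138797 : 0.10811602
Rubidium pattern (n=1): 0.7217 : 0.2783
Convolve the two distributions (both contribute in 2-u steps):
  M: 0.45049602×0.7217 = 0.325123
  M+2: 0.45049602×0.2783 + 0.44138797×0.7217 = 0.443923
  M+4: 0.44138797×0.2783 + 0.10811602×0.7217 = 0.200866
  M+6: 0.10811602×0.2783 = 0.030089
Scale to base peak (0.443923) = 100: 73.2 : 100.0 : 45.2 : 6.8

73.2 : 100.0 : 45.2 : 6.8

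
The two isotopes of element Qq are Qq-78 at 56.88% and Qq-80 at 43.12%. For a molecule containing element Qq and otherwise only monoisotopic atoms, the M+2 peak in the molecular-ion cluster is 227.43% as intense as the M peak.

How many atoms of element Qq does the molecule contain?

3

With n Qq atoms, P(M+2)/P(M) = C(n,1)·p^(n−1)q / p^n = n·q/p = n · 0.4312/0.5688.
n = 2.2743 × 0.5688/0.4312 = 3.00 ≈ 3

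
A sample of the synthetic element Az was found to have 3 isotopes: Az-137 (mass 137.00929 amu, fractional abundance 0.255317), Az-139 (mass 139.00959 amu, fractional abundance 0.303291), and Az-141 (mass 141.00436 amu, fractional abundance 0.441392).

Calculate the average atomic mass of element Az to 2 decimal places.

Ar = Σ fᵢ·mᵢ = 0.255317 × 137.00929 + 0.303291 × 139.00959 + 0.441392 × 141.00436
= 34.980801 + 42.160358 + 62.238196 = 139.379355 amu

139.38 amu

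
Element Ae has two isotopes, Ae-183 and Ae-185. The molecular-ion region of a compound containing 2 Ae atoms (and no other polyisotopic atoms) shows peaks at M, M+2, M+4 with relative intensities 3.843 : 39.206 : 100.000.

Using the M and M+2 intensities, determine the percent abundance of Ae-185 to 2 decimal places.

83.61%

Let p = fractional abundance of Ae-183. I(M+2)/I(M) = [C(2,1)·p^1·(1−p)] / p^2 = 2·(1−p)/p = 39.206/3.843 = 10.2019
(1−p)/p = 10.2019/2 = 5.1010  ⇒  p = 1/(1 + 5.1010) = 0.1639
Ae-183: 16.39%, Ae-185: 83.61%.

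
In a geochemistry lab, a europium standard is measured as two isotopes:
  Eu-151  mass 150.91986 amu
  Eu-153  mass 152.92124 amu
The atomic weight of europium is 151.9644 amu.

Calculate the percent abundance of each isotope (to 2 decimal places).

Eu-151: 47.81%, Eu-153: 52.19%

Writing the weighted mean with unknown fraction x of Eu-151:
150.91986·x + 152.92124·(1 − x) = 151.9644
(150.91986 − 152.92124)·x = 151.9644 − 152.92124
x = -0.95684 / -2.00138 = 0.47809 → 47.81% Eu-151, 52.19% Eu-153.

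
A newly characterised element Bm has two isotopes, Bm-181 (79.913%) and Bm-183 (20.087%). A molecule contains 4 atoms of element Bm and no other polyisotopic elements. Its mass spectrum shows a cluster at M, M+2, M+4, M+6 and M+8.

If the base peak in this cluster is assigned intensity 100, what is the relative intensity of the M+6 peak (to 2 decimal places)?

Term probabilities: M 0.4078, M+2 0.4100, M+4 0.1546, M+6 0.0259, M+8 0.0016. Base peak = M+2.
P(M+2) = C(4,1) × 0.79913^3 × 0.20087^1 = 4 × 0.51033142 × 0.20087 = 0.410041 (base)
P(M+6) = C(4,3) × 0.79913^1 × 0.20087^3 = 4 × 0.79913 × 0.00810485 = 0.025907
Relative intensity = 0.025907 / 0.410041 × 100 = 6.32

6.32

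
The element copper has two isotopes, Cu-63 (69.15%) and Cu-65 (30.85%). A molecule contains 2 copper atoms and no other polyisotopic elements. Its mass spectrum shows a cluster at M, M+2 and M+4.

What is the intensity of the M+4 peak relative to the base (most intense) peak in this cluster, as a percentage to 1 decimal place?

Term probabilities: M 0.4782, M+2 0.4267, M+4 0.0952. Base peak = M.
P(M) = C(2,0) × 0.6915^2 × 0.3085^0 = 1 × 0.47817225 × 1.0000 = 0.478172 (base)
P(M+4) = C(2,2) × 0.6915^0 × 0.3085^2 = 1 × 1.0000 × 0.09517225 = 0.095172
Relative intensity = 0.095172 / 0.478172 × 100 = 19.9

19.9%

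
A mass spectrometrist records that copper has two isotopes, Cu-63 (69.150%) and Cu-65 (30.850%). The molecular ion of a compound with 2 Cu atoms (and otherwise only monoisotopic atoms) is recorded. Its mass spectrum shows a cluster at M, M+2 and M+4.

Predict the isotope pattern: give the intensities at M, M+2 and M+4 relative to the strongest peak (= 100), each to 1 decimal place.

Each Cu atom is independently Cu-63 (p = 0.69150) or Cu-65 (q = 0.30850); the cluster is the binomial expansion (p + q)^2.
P(M) = 0.69150^2 = 0.478172
P(M+2) = 2 × 0.69150^1 × 0.30850^1 = 0.426656
P(M+4) = 0.30850^2 = 0.095172
The M peak is largest (0.478172); scaling to 100 gives 100.0 : 89.2 : 19.9.

100.0 : 89.2 : 19.9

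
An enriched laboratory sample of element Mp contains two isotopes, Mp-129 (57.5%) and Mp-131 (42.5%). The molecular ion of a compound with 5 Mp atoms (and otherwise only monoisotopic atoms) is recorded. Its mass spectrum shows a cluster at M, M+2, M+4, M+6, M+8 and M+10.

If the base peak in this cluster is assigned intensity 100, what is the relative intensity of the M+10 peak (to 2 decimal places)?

Term probabilities: M 0.0629, M+2 0.2323, M+4 0.3434, M+6 0.2538, M+8 0.0938, M+10 0.0139. Base peak = M+4.
P(M+4) = C(5,2) × 0.575^3 × 0.425^2 = 10 × 0.19010937 × 0.180625 = 0.343385 (base)
P(M+10) = C(5,5) × 0.575^0 × 0.425^5 = 1 × 1.0000 × 0.01386579 = 0.013866
Relative intensity = 0.013866 / 0.343385 × 100 = 4.04

4.04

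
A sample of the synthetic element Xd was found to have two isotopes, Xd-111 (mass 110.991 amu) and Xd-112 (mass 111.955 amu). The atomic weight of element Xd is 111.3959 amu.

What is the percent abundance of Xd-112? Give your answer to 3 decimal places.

42.002%

Writing the weighted mean with unknown fraction x of Xd-111:
110.991·x + 111.955·(1 − x) = 111.3959
(110.991 − 111.955)·x = 111.3959 − 111.955
x = -0.5591 / -0.964 = 0.57998 → 57.998% Xd-111, 42.002% Xd-112.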